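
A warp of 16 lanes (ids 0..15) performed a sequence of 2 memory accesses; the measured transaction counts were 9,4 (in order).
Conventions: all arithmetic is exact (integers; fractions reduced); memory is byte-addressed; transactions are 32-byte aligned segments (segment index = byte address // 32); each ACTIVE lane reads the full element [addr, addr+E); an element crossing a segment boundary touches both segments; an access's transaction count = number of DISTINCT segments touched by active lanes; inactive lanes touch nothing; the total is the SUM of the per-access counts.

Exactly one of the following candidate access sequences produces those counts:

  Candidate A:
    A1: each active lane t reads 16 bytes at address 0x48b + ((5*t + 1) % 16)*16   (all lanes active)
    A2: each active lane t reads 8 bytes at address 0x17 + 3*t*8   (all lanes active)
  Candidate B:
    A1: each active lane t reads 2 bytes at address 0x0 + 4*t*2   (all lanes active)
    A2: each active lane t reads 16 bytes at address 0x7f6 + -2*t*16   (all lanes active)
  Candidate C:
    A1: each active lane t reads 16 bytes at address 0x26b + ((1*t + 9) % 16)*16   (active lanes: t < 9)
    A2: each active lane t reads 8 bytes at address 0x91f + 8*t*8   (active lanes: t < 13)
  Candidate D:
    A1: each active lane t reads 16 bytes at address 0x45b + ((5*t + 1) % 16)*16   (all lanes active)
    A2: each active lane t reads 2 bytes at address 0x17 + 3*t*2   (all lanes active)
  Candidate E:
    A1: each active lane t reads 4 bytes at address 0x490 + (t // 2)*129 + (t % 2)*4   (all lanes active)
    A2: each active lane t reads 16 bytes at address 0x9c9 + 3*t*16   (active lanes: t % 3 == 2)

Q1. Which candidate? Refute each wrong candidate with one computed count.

A: A2 gives 13 transactions, not 4
B: A1 gives 4 transactions, not 9
C: A1 gives 7 transactions, not 9
E: A1 gives 8 transactions, not 9
D: all counts match (9,4)

Answer: D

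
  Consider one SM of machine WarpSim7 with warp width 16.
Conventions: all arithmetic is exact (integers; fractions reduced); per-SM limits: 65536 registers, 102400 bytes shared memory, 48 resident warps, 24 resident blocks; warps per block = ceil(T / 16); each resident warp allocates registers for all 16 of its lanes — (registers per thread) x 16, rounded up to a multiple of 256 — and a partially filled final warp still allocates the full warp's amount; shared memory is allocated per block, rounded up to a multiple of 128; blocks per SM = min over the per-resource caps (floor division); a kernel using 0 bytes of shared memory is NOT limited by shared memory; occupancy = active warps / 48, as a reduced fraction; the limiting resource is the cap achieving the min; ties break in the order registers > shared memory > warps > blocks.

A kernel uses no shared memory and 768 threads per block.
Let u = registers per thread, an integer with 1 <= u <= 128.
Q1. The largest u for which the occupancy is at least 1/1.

Answer: u = 80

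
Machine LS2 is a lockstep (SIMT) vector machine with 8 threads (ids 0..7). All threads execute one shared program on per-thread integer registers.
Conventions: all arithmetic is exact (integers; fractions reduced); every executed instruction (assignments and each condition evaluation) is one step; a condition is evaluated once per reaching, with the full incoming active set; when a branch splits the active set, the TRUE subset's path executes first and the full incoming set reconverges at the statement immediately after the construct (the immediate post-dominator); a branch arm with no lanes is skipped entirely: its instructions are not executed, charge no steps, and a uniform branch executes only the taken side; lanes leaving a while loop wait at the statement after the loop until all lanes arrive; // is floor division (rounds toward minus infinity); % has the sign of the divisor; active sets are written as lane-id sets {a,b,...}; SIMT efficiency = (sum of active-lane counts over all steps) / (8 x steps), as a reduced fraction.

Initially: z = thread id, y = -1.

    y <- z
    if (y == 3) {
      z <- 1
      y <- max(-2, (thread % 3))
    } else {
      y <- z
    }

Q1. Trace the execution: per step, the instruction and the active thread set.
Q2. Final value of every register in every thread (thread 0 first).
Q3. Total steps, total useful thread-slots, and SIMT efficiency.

step 0: y <- z                       {0,1,2,3,4,5,6,7}
step 1: eval (y == 3)                {0,1,2,3,4,5,6,7}
step 2: z <- 1                       {3}
step 3: y <- max(-2, (thread % 3))   {3}
step 4: y <- z                       {0,1,2,4,5,6,7}

Answer: 5 steps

z: 0,1,2,1,4,5,6,7
y: 0,1,2,0,4,5,6,7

steps = 5; useful = 25; efficiency = 25/40 = 5/8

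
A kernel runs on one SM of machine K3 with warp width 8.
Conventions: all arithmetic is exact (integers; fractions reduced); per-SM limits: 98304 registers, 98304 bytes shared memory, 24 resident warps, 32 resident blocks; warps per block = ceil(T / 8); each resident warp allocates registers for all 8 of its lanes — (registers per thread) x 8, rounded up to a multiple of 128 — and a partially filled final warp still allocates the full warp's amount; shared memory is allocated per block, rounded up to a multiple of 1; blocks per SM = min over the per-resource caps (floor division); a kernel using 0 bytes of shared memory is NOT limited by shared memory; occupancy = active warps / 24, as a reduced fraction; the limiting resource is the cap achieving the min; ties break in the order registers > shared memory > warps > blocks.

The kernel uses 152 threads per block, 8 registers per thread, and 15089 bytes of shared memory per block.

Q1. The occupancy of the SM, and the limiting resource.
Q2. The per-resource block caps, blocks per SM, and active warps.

Answer: occupancy 19/24, limited by warps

registers: 40 blocks
shared memory: 6 blocks
warps: 1 block
blocks: 32 blocks

Answer: 1 block, 19 active warps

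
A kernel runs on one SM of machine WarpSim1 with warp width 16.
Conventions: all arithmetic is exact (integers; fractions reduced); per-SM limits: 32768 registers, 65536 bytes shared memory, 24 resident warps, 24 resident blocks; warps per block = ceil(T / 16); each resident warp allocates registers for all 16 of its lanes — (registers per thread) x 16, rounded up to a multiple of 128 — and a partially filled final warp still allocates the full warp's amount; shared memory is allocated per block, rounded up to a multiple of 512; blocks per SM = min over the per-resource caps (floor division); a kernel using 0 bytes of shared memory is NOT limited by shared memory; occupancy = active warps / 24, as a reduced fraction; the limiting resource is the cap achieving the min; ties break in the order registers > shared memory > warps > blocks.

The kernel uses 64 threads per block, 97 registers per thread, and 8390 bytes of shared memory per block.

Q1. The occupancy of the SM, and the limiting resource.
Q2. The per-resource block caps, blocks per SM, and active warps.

Answer: occupancy 2/3, limited by registers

registers: 4 blocks
shared memory: 7 blocks
warps: 6 blocks
blocks: 24 blocks

Answer: 4 blocks, 16 active warps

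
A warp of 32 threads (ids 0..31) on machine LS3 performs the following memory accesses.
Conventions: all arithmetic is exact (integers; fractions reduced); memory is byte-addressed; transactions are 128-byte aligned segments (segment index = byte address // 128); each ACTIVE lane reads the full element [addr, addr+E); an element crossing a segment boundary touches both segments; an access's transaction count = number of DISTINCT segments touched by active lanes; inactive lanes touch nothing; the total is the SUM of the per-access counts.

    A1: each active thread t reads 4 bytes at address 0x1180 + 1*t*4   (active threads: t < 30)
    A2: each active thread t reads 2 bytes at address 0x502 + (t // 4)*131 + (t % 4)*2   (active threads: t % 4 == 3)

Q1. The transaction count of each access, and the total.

A1: 1 transaction
A2: 8 transactions

Answer: 1,8; total 9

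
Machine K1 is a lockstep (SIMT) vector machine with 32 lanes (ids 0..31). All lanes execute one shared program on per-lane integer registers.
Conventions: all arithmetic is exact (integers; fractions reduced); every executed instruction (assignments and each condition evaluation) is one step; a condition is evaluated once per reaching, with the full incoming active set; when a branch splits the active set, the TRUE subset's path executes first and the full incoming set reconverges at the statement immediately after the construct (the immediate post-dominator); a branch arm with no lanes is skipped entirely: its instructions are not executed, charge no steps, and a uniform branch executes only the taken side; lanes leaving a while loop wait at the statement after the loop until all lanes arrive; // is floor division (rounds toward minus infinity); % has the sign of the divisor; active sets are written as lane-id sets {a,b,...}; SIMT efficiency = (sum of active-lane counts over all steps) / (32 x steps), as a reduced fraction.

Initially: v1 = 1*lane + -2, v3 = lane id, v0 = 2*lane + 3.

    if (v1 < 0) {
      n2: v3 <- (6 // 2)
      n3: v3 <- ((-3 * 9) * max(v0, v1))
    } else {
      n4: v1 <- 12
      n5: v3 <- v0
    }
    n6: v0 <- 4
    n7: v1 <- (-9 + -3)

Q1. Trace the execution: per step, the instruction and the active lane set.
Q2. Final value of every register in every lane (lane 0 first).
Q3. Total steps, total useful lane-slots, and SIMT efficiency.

step 0: eval (v1 < 0)                {0,1,2,3,4,5,6,7,8,9,10,11,12,13,14,15,16,17,18,19,20,21,22,23,24,25,26,27,28,29,30,31}
step 1: v3 <- (6 // 2)               {0,1}
step 2: v3 <- ((-3 * 9) * max(v0, v1)) {0,1}
step 3: v1 <- 12                     {2,3,4,5,6,7,8,9,10,11,12,13,14,15,16,17,18,19,20,21,22,23,24,25,26,27,28,29,30,31}
step 4: v3 <- v0                     {2,3,4,5,6,7,8,9,10,11,12,13,14,15,16,17,18,19,20,21,22,23,24,25,26,27,28,29,30,31}
step 5: v0 <- 4                      {0,1,2,3,4,5,6,7,8,9,10,11,12,13,14,15,16,17,18,19,20,21,22,23,24,25,26,27,28,29,30,31}
step 6: v1 <- (-9 + -3)              {0,1,2,3,4,5,6,7,8,9,10,11,12,13,14,15,16,17,18,19,20,21,22,23,24,25,26,27,28,29,30,31}

Answer: 7 steps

v1: -12,-12,-12,-12,-12,-12,-12,-12,-12,-12,-12,-12,-12,-12,-12,-12,-12,-12,-12,-12,-12,-12,-12,-12,-12,-12,-12,-12,-12,-12,-12,-12
v3: -81,-135,7,9,11,13,15,17,19,21,23,25,27,29,31,33,35,37,39,41,43,45,47,49,51,53,55,57,59,61,63,65
v0: 4,4,4,4,4,4,4,4,4,4,4,4,4,4,4,4,4,4,4,4,4,4,4,4,4,4,4,4,4,4,4,4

steps = 7; useful = 160; efficiency = 160/224 = 5/7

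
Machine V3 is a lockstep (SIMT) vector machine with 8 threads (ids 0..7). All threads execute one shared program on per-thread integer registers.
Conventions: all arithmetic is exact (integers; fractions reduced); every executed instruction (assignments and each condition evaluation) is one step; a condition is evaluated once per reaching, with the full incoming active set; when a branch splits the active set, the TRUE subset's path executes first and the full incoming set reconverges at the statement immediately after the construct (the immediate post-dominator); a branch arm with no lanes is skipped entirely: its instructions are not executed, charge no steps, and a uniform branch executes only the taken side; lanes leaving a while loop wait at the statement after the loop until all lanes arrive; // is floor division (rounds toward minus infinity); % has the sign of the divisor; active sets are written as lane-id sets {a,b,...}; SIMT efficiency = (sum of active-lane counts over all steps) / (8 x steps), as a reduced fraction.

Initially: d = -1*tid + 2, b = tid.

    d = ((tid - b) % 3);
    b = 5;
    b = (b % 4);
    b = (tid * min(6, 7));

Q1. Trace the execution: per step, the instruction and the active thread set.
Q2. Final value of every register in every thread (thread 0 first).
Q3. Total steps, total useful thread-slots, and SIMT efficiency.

step 0: d <- ((tid - b) % 3)         {0,1,2,3,4,5,6,7}
step 1: b <- 5                       {0,1,2,3,4,5,6,7}
step 2: b <- (b % 4)                 {0,1,2,3,4,5,6,7}
step 3: b <- (tid * min(6, 7))       {0,1,2,3,4,5,6,7}

Answer: 4 steps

d: 0,0,0,0,0,0,0,0
b: 0,6,12,18,24,30,36,42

steps = 4; useful = 32; efficiency = 32/32 = 1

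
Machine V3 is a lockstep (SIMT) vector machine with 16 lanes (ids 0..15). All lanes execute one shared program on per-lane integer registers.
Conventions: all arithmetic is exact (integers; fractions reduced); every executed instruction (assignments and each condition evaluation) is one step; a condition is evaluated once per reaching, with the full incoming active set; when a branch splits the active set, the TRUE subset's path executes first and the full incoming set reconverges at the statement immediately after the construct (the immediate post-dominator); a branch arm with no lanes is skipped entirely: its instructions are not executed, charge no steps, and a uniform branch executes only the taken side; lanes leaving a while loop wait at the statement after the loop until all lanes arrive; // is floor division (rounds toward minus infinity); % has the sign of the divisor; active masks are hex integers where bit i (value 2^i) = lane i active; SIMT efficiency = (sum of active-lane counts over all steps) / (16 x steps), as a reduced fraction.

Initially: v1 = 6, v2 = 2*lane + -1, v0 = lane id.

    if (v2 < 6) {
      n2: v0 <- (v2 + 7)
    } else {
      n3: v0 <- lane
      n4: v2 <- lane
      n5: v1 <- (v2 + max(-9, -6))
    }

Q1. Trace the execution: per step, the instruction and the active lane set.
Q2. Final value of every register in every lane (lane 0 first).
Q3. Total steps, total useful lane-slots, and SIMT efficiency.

step 0: eval (v2 < 6)                0xffff
step 1: v0 <- (v2 + 7)               0x000f
step 2: v0 <- lane                   0xfff0
step 3: v2 <- lane                   0xfff0
step 4: v1 <- (v2 + max(-9, -6))     0xfff0

Answer: 5 steps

v1: 6,6,6,6,-2,-1,0,1,2,3,4,5,6,7,8,9
v2: -1,1,3,5,4,5,6,7,8,9,10,11,12,13,14,15
v0: 6,8,10,12,4,5,6,7,8,9,10,11,12,13,14,15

steps = 5; useful = 56; efficiency = 56/80 = 7/10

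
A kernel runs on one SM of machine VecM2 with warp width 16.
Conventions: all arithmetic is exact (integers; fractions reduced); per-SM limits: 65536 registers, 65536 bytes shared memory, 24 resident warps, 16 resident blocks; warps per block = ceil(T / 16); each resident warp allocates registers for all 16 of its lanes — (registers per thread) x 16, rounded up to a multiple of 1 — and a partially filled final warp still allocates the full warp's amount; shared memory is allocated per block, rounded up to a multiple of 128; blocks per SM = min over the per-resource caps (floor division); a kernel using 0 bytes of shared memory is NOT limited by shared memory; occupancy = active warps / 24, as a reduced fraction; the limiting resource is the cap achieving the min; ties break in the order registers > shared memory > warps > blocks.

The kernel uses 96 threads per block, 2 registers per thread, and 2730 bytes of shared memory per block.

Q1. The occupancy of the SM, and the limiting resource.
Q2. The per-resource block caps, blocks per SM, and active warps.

Answer: occupancy 1, limited by warps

registers: 341 blocks
shared memory: 23 blocks
warps: 4 blocks
blocks: 16 blocks

Answer: 4 blocks, 24 active warps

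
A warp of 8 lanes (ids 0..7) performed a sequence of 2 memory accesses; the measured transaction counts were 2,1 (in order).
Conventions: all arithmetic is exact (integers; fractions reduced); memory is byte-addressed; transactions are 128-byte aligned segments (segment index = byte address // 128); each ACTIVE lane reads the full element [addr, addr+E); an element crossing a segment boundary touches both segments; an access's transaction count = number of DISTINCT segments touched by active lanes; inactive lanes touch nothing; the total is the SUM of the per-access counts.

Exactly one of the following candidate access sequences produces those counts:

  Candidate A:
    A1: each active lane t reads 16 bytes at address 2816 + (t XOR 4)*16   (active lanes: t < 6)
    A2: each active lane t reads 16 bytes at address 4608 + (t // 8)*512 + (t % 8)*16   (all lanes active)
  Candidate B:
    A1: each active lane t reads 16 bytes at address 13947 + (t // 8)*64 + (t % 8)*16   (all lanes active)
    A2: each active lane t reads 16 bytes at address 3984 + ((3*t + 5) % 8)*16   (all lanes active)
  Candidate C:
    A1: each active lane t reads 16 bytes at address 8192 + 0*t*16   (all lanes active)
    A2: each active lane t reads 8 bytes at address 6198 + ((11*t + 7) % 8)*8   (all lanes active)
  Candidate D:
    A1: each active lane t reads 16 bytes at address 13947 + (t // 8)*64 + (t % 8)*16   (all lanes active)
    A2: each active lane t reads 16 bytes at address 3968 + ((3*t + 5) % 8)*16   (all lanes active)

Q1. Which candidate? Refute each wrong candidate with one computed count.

A: A1 gives 1 transaction, not 2
B: A2 gives 2 transactions, not 1
C: A1 gives 1 transaction, not 2
D: all counts match (2,1)

Answer: D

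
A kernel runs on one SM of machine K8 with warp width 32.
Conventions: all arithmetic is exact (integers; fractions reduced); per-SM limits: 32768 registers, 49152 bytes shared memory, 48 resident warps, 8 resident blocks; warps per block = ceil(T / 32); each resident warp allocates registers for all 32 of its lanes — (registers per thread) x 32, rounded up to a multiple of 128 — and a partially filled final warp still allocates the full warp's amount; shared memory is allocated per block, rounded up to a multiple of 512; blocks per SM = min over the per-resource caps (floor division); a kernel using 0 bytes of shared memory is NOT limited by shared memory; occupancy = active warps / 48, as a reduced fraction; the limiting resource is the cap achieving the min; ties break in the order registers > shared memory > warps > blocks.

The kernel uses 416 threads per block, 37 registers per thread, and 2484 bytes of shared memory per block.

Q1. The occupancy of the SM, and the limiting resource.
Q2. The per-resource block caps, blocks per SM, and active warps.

Answer: occupancy 13/48, limited by registers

registers: 1 block
shared memory: 19 blocks
warps: 3 blocks
blocks: 8 blocks

Answer: 1 block, 13 active warps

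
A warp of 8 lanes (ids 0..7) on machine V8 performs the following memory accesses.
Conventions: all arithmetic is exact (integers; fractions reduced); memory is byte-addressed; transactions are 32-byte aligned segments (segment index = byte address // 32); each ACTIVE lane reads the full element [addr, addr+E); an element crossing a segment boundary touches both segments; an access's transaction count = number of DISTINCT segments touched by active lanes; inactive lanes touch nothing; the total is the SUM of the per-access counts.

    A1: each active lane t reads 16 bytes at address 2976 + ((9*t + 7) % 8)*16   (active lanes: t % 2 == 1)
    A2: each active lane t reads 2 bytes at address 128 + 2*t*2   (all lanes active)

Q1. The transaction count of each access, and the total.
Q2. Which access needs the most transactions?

A1: 4 transactions
A2: 1 transaction

Answer: 4,1; total 5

Answer: A1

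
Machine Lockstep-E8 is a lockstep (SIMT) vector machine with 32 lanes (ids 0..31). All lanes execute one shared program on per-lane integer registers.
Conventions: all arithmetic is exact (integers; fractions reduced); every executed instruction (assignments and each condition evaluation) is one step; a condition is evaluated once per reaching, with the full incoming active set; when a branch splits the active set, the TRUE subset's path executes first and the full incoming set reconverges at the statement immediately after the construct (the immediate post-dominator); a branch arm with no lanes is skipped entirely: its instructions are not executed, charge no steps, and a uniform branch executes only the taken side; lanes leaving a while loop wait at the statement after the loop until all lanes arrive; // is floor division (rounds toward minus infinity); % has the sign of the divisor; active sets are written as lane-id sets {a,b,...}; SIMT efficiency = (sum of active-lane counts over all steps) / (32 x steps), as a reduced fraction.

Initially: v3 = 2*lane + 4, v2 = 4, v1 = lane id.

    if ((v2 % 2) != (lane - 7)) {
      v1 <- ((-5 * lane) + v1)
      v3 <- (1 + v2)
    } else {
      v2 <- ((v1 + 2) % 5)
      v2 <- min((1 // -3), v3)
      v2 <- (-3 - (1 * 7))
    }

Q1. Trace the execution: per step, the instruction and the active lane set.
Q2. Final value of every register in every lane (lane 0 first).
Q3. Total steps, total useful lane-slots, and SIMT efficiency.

step 0: eval ((v2 % 2) != (lane - 7)) {0,1,2,3,4,5,6,7,8,9,10,11,12,13,14,15,16,17,18,19,20,21,22,23,24,25,26,27,28,29,30,31}
step 1: v1 <- ((-5 * lane) + v1)     {0,1,2,3,4,5,6,8,9,10,11,12,13,14,15,16,17,18,19,20,21,22,23,24,25,26,27,28,29,30,31}
step 2: v3 <- (1 + v2)               {0,1,2,3,4,5,6,8,9,10,11,12,13,14,15,16,17,18,19,20,21,22,23,24,25,26,27,28,29,30,31}
step 3: v2 <- ((v1 + 2) % 5)         {7}
step 4: v2 <- min((1 // -3), v3)     {7}
step 5: v2 <- (-3 - (1 * 7))         {7}

Answer: 6 steps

v3: 5,5,5,5,5,5,5,18,5,5,5,5,5,5,5,5,5,5,5,5,5,5,5,5,5,5,5,5,5,5,5,5
v2: 4,4,4,4,4,4,4,-10,4,4,4,4,4,4,4,4,4,4,4,4,4,4,4,4,4,4,4,4,4,4,4,4
v1: 0,-4,-8,-12,-16,-20,-24,7,-32,-36,-40,-44,-48,-52,-56,-60,-64,-68,-72,-76,-80,-84,-88,-92,-96,-100,-104,-108,-112,-116,-120,-124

steps = 6; useful = 97; efficiency = 97/192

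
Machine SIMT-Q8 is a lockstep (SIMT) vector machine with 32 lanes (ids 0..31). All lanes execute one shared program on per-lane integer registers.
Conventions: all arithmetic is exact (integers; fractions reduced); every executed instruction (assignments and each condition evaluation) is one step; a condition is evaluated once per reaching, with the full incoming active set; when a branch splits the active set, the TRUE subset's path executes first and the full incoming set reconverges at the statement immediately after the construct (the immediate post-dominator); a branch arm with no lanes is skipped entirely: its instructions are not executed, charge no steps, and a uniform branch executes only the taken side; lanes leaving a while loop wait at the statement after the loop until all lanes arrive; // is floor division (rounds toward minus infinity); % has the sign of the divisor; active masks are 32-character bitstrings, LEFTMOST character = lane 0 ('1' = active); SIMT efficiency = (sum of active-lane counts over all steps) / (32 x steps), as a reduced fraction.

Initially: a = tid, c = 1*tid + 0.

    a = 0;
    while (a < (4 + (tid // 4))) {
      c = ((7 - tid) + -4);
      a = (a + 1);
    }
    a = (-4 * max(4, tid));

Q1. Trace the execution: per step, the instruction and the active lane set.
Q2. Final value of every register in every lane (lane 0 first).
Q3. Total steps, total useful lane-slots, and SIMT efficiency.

step 0: a <- 0                       11111111111111111111111111111111
step 1: eval (a < (4 + (tid // 4)))  11111111111111111111111111111111
step 2: c <- ((7 - tid) + -4)        11111111111111111111111111111111
step 3: a <- (a + 1)                 11111111111111111111111111111111
step 4: eval (a < (4 + (tid // 4)))  11111111111111111111111111111111
step 5: c <- ((7 - tid) + -4)        11111111111111111111111111111111
step 6: a <- (a + 1)                 11111111111111111111111111111111
step 7: eval (a < (4 + (tid // 4)))  11111111111111111111111111111111
step 8: c <- ((7 - tid) + -4)        11111111111111111111111111111111
step 9: a <- (a + 1)                 11111111111111111111111111111111
step 10: eval (a < (4 + (tid // 4)))  11111111111111111111111111111111
step 11: c <- ((7 - tid) + -4)        11111111111111111111111111111111
step 12: a <- (a + 1)                 11111111111111111111111111111111
step 13: eval (a < (4 + (tid // 4)))  11111111111111111111111111111111
step 14: c <- ((7 - tid) + -4)        00001111111111111111111111111111
step 15: a <- (a + 1)                 00001111111111111111111111111111
step 16: eval (a < (4 + (tid // 4)))  00001111111111111111111111111111
step 17: c <- ((7 - tid) + -4)        00000000111111111111111111111111
step 18: a <- (a + 1)                 00000000111111111111111111111111
step 19: eval (a < (4 + (tid // 4)))  00000000111111111111111111111111
step 20: c <- ((7 - tid) + -4)        00000000000011111111111111111111
step 21: a <- (a + 1)                 00000000000011111111111111111111
step 22: eval (a < (4 + (tid // 4)))  00000000000011111111111111111111
step 23: c <- ((7 - tid) + -4)        00000000000000001111111111111111
step 24: a <- (a + 1)                 00000000000000001111111111111111
step 25: eval (a < (4 + (tid // 4)))  00000000000000001111111111111111
step 26: c <- ((7 - tid) + -4)        00000000000000000000111111111111
step 27: a <- (a + 1)                 00000000000000000000111111111111
step 28: eval (a < (4 + (tid // 4)))  00000000000000000000111111111111
step 29: c <- ((7 - tid) + -4)        00000000000000000000000011111111
step 30: a <- (a + 1)                 00000000000000000000000011111111
step 31: eval (a < (4 + (tid // 4)))  00000000000000000000000011111111
step 32: c <- ((7 - tid) + -4)        00000000000000000000000000001111
step 33: a <- (a + 1)                 00000000000000000000000000001111
step 34: eval (a < (4 + (tid // 4)))  00000000000000000000000000001111
step 35: a <- (-4 * max(4, tid))      11111111111111111111111111111111

Answer: 36 steps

a: -16,-16,-16,-16,-16,-20,-24,-28,-32,-36,-40,-44,-48,-52,-56,-60,-64,-68,-72,-76,-80,-84,-88,-92,-96,-100,-104,-108,-112,-116,-120,-124
c: 3,2,1,0,-1,-2,-3,-4,-5,-6,-7,-8,-9,-10,-11,-12,-13,-14,-15,-16,-17,-18,-19,-20,-21,-22,-23,-24,-25,-26,-27,-28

steps = 36; useful = 816; efficiency = 816/1152 = 17/24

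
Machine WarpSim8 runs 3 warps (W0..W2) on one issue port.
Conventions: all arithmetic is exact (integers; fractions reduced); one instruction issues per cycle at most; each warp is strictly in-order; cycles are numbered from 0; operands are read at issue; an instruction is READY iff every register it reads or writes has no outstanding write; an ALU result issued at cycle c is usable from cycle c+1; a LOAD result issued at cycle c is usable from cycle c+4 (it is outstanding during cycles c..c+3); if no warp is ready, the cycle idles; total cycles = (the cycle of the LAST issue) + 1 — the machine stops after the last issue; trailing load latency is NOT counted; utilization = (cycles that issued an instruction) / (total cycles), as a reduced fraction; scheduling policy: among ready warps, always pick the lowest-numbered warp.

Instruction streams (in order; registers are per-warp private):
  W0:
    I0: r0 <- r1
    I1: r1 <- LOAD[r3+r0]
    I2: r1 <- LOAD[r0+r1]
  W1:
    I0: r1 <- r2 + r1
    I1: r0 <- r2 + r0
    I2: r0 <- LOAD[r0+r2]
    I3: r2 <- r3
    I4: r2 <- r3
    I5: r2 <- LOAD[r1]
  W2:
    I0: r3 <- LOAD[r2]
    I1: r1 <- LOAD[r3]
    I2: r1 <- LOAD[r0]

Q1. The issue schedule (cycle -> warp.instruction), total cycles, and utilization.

cycle 0: W0.I0
cycle 1: W0.I1
cycle 2: W1.I0
cycle 3: W1.I1
cycle 4: W1.I2
cycle 5: W0.I2
cycle 6: W1.I3
cycle 7: W1.I4
cycle 8: W1.I5
cycle 9: W2.I0
cycle 10: idle
cycle 11: idle
cycle 12: idle
cycle 13: W2.I1
cycle 14: idle
cycle 15: idle
cycle 16: idle
cycle 17: W2.I2

Answer: 18 cycles, utilization 2/3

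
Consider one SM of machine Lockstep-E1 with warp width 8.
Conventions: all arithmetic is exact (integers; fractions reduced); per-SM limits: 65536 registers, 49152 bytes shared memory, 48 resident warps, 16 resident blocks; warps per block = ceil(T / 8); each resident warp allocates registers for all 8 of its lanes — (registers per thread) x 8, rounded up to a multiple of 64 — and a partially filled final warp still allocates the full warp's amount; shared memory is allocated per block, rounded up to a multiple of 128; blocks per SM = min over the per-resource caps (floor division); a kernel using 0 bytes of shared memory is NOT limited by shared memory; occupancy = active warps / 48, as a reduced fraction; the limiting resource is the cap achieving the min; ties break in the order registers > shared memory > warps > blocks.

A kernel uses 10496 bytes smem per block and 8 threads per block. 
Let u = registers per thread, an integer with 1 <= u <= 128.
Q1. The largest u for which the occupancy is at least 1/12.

Answer: u = 128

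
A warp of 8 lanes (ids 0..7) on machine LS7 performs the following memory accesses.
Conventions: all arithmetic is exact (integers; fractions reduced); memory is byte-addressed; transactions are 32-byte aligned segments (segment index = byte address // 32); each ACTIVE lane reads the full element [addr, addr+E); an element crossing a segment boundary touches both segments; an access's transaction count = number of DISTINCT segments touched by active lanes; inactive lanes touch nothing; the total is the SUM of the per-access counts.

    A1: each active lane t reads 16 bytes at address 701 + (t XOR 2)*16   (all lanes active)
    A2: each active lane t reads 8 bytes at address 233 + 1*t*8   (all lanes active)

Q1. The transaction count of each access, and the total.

A1: 5 transactions
A2: 3 transactions

Answer: 5,3; total 8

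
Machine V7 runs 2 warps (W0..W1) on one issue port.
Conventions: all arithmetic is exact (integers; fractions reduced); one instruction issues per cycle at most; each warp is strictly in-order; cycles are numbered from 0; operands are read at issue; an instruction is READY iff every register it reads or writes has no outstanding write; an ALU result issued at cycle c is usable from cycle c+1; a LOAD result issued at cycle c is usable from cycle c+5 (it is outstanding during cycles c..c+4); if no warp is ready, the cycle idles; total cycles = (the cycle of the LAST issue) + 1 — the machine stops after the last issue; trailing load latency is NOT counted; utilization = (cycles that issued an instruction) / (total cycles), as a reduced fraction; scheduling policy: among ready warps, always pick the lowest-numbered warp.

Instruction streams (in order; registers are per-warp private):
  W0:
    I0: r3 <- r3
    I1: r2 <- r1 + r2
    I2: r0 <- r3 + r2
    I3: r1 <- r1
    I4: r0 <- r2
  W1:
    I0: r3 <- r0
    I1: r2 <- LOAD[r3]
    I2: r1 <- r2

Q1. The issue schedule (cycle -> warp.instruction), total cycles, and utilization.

cycle 0: W0.I0
cycle 1: W0.I1
cycle 2: W0.I2
cycle 3: W0.I3
cycle 4: W0.I4
cycle 5: W1.I0
cycle 6: W1.I1
cycle 7: idle
cycle 8: idle
cycle 9: idle
cycle 10: idle
cycle 11: W1.I2

Answer: 12 cycles, utilization 2/3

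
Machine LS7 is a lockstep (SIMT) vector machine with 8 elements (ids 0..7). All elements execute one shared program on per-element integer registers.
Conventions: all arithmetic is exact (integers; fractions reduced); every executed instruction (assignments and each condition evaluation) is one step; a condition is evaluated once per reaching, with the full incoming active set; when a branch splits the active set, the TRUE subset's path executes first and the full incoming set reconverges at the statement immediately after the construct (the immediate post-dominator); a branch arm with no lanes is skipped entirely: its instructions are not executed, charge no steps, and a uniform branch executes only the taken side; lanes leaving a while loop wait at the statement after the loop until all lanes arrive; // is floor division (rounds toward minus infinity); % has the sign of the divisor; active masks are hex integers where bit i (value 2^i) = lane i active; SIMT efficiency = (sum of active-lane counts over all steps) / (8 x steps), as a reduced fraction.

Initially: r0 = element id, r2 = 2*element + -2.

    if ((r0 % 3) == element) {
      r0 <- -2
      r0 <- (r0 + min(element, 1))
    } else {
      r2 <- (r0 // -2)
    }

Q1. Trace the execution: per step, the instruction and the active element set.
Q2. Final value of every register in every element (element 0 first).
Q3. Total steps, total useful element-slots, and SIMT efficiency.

step 0: eval ((r0 % 3) == element)   0xff
step 1: r0 <- -2                     0x07
step 2: r0 <- (r0 + min(element, 1)) 0x07
step 3: r2 <- (r0 // -2)             0xf8

Answer: 4 steps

r0: -2,-1,-1,3,4,5,6,7
r2: -2,0,2,-2,-2,-3,-3,-4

steps = 4; useful = 19; efficiency = 19/32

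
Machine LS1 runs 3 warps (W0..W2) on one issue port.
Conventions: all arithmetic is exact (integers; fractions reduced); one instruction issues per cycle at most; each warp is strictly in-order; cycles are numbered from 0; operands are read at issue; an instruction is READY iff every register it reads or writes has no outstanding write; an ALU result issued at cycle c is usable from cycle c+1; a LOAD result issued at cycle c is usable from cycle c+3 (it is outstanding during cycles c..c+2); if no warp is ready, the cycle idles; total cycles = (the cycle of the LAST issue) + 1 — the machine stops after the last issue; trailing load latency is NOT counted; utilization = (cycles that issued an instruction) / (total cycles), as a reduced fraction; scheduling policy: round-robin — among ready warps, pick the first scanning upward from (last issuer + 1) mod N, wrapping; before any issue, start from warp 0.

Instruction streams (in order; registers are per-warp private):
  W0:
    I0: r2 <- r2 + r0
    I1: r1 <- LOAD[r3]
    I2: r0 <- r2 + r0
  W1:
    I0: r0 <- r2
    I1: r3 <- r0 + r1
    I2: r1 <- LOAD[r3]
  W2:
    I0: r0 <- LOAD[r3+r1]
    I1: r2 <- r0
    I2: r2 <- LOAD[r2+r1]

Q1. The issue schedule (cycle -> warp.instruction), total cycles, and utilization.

cycle 0: W0.I0
cycle 1: W1.I0
cycle 2: W2.I0
cycle 3: W0.I1
cycle 4: W1.I1
cycle 5: W2.I1
cycle 6: W0.I2
cycle 7: W1.I2
cycle 8: W2.I2

Answer: 9 cycles, utilization 1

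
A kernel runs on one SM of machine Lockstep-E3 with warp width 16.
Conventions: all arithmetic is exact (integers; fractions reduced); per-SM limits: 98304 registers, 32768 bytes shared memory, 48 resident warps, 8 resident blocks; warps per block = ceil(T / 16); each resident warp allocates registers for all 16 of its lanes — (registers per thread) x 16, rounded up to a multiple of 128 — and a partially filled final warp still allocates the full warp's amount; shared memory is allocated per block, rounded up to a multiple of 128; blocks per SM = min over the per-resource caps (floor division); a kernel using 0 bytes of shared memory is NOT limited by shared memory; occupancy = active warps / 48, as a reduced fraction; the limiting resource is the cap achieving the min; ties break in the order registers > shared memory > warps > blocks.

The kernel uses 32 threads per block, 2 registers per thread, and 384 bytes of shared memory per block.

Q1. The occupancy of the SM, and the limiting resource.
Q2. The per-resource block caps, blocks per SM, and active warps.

Answer: occupancy 1/3, limited by blocks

registers: 384 blocks
shared memory: 85 blocks
warps: 24 blocks
blocks: 8 blocks

Answer: 8 blocks, 16 active warps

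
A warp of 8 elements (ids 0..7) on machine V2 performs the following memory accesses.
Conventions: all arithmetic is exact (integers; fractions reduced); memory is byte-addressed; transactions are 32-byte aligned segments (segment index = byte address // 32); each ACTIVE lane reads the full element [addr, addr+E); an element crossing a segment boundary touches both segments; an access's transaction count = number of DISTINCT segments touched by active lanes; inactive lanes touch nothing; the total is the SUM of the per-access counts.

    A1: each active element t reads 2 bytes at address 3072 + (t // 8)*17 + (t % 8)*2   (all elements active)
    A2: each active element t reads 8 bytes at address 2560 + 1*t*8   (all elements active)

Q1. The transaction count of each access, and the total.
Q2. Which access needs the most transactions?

A1: 1 transaction
A2: 2 transactions

Answer: 1,2; total 3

Answer: A2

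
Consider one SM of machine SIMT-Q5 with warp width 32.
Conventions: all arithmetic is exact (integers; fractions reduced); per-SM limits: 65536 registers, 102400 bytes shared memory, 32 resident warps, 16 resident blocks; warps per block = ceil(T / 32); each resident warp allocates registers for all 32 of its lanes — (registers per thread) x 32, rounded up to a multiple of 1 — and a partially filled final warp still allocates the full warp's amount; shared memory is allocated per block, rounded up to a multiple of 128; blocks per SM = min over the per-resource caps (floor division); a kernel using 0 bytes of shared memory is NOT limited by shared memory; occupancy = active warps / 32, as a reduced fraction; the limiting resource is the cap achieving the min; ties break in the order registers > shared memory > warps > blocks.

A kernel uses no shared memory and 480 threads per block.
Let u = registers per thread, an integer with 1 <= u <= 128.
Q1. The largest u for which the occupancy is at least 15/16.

Answer: u = 68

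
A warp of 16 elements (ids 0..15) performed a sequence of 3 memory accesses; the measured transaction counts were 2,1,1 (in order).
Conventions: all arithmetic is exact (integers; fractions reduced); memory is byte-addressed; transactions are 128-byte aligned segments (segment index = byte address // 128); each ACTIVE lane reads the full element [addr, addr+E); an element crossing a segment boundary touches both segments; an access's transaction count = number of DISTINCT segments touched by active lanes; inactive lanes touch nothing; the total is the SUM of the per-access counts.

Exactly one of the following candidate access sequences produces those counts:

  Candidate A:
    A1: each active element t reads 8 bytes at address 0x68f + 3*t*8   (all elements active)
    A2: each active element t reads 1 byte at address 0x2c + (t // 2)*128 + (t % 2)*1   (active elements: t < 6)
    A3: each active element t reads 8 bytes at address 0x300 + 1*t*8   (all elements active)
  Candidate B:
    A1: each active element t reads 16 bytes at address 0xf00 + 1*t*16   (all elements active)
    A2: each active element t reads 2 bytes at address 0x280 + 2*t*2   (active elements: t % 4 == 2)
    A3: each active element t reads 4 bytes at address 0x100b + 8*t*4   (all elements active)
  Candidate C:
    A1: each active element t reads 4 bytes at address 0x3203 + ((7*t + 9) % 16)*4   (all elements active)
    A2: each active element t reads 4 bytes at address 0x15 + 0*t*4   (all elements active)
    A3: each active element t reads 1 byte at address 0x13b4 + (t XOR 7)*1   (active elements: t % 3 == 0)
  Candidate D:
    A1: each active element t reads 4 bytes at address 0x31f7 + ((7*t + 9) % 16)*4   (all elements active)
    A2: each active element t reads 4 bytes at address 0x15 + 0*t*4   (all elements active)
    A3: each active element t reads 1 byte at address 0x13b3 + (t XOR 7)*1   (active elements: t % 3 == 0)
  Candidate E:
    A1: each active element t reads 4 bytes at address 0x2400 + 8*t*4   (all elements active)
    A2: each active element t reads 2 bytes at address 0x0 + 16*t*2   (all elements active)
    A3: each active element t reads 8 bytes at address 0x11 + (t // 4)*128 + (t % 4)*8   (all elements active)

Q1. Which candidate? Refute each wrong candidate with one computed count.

A: A1 gives 3 transactions, not 2
B: A3 gives 4 transactions, not 1
C: A1 gives 1 transaction, not 2
E: A1 gives 4 transactions, not 2
D: all counts match (2,1,1)

Answer: D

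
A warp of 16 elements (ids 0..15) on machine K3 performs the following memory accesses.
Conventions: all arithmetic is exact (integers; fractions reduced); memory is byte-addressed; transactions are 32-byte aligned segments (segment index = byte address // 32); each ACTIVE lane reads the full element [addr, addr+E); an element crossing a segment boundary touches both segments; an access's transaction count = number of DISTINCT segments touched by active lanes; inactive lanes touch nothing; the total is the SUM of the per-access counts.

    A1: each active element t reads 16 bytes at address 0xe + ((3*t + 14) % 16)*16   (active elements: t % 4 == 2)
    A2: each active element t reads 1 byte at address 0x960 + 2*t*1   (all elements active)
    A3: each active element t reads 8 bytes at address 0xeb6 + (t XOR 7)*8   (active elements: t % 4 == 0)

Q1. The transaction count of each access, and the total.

A1: 4 transactions
A2: 1 transaction
A3: 4 transactions

Answer: 4,1,4; total 9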